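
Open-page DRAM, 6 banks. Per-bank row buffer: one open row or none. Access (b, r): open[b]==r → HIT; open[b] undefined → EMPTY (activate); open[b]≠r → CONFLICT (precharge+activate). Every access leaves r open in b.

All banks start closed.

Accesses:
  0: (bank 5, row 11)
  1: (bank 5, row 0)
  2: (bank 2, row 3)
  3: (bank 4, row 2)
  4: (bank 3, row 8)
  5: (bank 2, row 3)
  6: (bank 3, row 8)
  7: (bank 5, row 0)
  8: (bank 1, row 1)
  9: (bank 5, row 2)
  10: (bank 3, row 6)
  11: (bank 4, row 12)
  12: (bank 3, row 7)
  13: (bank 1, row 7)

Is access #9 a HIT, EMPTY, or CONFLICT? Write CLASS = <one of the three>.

#0 (5,11) E
#1 (5,0) C  (was 11)
#2 (2,3) E
#3 (4,2) E
#4 (3,8) E
#5 (2,3) H  (was 3)
#6 (3,8) H  (was 8)
#7 (5,0) H  (was 0)
#8 (1,1) E
#9 (5,2) C  (was 0)
#10 (3,6) C  (was 8)
#11 (4,12) C  (was 2)
#12 (3,7) C  (was 6)
#13 (1,7) C  (was 1)

CLASS = CONFLICT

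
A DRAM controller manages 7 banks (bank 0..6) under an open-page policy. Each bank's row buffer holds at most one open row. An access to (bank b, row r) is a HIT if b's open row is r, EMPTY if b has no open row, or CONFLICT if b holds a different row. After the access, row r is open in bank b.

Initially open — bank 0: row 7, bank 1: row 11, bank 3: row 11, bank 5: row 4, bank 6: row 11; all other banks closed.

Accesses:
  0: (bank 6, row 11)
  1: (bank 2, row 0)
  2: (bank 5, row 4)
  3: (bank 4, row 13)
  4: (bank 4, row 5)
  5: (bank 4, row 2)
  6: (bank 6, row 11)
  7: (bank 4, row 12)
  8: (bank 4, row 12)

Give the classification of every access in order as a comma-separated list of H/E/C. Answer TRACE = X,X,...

#0 (6,11) H  (was 11)
#1 (2,0) E
#2 (5,4) H  (was 4)
#3 (4,13) E
#4 (4,5) C  (was 13)
#5 (4,2) C  (was 5)
#6 (6,11) H  (was 11)
#7 (4,12) C  (was 2)
#8 (4,12) H  (was 12)

TRACE = H,E,H,E,C,C,H,C,H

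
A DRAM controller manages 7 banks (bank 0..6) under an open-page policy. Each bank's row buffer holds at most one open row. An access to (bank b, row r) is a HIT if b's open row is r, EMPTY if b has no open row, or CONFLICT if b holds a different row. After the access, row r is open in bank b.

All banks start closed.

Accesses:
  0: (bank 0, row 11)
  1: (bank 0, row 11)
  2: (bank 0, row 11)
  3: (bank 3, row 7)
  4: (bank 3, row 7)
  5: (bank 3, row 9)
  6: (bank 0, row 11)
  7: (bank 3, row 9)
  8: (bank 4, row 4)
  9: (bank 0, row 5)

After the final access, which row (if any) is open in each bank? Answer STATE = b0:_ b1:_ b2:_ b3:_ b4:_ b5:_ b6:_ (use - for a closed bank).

STATE = b0:5 b1:- b2:- b3:9 b4:4 b5:- b6:-

#0 (0,11) E
#1 (0,11) H  (was 11)
#2 (0,11) H  (was 11)
#3 (3,7) E
#4 (3,7) H  (was 7)
#5 (3,9) C  (was 7)
#6 (0,11) H  (was 11)
#7 (3,9) H  (was 9)
#8 (4,4) E
#9 (0,5) C  (was 11)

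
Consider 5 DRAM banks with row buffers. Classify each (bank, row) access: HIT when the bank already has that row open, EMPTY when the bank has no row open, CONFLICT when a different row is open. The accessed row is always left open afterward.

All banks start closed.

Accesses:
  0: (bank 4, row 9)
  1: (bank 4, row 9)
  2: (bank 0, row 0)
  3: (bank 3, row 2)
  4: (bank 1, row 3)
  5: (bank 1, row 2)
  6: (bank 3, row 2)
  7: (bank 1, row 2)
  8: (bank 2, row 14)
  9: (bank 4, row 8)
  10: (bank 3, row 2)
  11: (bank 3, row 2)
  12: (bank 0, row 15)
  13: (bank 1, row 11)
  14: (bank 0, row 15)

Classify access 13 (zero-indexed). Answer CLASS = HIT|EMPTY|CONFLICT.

CLASS = CONFLICT

step 0: bank4 None->9 [EMPTY]
step 1: bank4 9->9 [HIT]
step 2: bank0 None->0 [EMPTY]
step 3: bank3 None->2 [EMPTY]
step 4: bank1 None->3 [EMPTY]
step 5: bank1 3->2 [CONFLICT]
step 6: bank3 2->2 [HIT]
step 7: bank1 2->2 [HIT]
step 8: bank2 None->14 [EMPTY]
step 9: bank4 9->8 [CONFLICT]
step 10: bank3 2->2 [HIT]
step 11: bank3 2->2 [HIT]
step 12: bank0 0->15 [CONFLICT]
step 13: bank1 2->11 [CONFLICT]
step 14: bank0 15->15 [HIT]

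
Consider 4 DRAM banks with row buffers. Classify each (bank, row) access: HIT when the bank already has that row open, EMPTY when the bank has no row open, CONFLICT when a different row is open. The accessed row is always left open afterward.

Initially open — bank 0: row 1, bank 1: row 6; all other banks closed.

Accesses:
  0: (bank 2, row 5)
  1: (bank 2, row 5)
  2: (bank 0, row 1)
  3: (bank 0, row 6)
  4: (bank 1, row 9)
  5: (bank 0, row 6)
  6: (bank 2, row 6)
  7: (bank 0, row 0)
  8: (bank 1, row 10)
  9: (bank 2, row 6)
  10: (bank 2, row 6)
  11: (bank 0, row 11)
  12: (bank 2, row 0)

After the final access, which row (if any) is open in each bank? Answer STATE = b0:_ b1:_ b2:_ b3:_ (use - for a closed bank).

  [0] b2 r5: no row ⇒ E
  [1] b2 r5: had r5 ⇒ H
  [2] b0 r1: had r1 ⇒ H
  [3] b0 r6: had r1 ⇒ C
  [4] b1 r9: had r6 ⇒ C
  [5] b0 r6: had r6 ⇒ H
  [6] b2 r6: had r5 ⇒ C
  [7] b0 r0: had r6 ⇒ C
  [8] b1 r10: had r9 ⇒ C
  [9] b2 r6: had r6 ⇒ H
  [10] b2 r6: had r6 ⇒ H
  [11] b0 r11: had r0 ⇒ C
  [12] b2 r0: had r6 ⇒ C

STATE = b0:11 b1:10 b2:0 b3:-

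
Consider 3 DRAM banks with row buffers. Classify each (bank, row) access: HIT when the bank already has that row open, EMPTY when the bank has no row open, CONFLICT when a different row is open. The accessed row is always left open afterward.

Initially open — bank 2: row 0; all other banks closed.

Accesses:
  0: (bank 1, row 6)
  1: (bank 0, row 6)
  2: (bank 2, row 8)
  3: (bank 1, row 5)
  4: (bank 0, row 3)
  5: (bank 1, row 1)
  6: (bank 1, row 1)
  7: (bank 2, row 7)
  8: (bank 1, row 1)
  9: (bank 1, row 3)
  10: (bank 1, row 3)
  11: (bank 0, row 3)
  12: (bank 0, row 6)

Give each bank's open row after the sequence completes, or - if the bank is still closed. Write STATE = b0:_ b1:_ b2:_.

STATE = b0:6 b1:3 b2:7

0: bank 1 row 6 — prev None → EMPTY
1: bank 0 row 6 — prev None → EMPTY
2: bank 2 row 8 — prev 0 → CONFLICT
3: bank 1 row 5 — prev 6 → CONFLICT
4: bank 0 row 3 — prev 6 → CONFLICT
5: bank 1 row 1 — prev 5 → CONFLICT
6: bank 1 row 1 — prev 1 → HIT
7: bank 2 row 7 — prev 8 → CONFLICT
8: bank 1 row 1 — prev 1 → HIT
9: bank 1 row 3 — prev 1 → CONFLICT
10: bank 1 row 3 — prev 3 → HIT
11: bank 0 row 3 — prev 3 → HIT
12: bank 0 row 6 — prev 3 → CONFLICT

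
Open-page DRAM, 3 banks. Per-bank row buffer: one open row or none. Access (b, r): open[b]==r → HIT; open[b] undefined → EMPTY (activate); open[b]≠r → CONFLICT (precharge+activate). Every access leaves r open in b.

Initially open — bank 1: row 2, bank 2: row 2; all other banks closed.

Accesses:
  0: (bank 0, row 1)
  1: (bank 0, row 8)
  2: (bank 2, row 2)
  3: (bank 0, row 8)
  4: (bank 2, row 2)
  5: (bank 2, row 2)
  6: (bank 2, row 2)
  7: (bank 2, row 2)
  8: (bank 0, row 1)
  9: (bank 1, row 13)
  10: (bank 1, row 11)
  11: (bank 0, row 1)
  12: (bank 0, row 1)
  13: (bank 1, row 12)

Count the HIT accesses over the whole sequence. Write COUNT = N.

COUNT = 8

0: bank 0 row 1 — prev None → EMPTY
1: bank 0 row 8 — prev 1 → CONFLICT
2: bank 2 row 2 — prev 2 → HIT
3: bank 0 row 8 — prev 8 → HIT
4: bank 2 row 2 — prev 2 → HIT
5: bank 2 row 2 — prev 2 → HIT
6: bank 2 row 2 — prev 2 → HIT
7: bank 2 row 2 — prev 2 → HIT
8: bank 0 row 1 — prev 8 → CONFLICT
9: bank 1 row 13 — prev 2 → CONFLICT
10: bank 1 row 11 — prev 13 → CONFLICT
11: bank 0 row 1 — prev 1 → HIT
12: bank 0 row 1 — prev 1 → HIT
13: bank 1 row 12 — prev 11 → CONFLICT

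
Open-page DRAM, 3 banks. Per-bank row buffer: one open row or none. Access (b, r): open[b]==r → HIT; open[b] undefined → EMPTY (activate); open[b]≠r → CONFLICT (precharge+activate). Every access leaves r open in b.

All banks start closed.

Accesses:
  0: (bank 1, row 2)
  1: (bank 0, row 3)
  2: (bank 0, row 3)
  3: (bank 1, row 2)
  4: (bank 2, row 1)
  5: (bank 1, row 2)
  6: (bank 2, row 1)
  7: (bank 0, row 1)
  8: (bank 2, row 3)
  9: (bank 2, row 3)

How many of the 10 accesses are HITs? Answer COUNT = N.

COUNT = 5

  [0] b1 r2: no row ⇒ E
  [1] b0 r3: no row ⇒ E
  [2] b0 r3: had r3 ⇒ H
  [3] b1 r2: had r2 ⇒ H
  [4] b2 r1: no row ⇒ E
  [5] b1 r2: had r2 ⇒ H
  [6] b2 r1: had r1 ⇒ H
  [7] b0 r1: had r3 ⇒ C
  [8] b2 r3: had r1 ⇒ C
  [9] b2 r3: had r3 ⇒ H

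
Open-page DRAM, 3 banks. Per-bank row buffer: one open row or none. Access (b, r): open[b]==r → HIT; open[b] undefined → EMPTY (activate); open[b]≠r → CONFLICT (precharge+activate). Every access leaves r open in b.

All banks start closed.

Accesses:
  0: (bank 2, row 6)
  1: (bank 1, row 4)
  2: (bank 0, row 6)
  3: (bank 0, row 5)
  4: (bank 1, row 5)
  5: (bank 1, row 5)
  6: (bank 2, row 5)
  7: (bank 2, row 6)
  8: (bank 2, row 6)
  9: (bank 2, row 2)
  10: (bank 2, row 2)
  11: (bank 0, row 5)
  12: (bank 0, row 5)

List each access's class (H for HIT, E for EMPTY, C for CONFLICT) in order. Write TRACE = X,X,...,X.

TRACE = E,E,E,C,C,H,C,C,H,C,H,H,H

step 0: bank2 None->6 [EMPTY]
step 1: bank1 None->4 [EMPTY]
step 2: bank0 None->6 [EMPTY]
step 3: bank0 6->5 [CONFLICT]
step 4: bank1 4->5 [CONFLICT]
step 5: bank1 5->5 [HIT]
step 6: bank2 6->5 [CONFLICT]
step 7: bank2 5->6 [CONFLICT]
step 8: bank2 6->6 [HIT]
step 9: bank2 6->2 [CONFLICT]
step 10: bank2 2->2 [HIT]
step 11: bank0 5->5 [HIT]
step 12: bank0 5->5 [HIT]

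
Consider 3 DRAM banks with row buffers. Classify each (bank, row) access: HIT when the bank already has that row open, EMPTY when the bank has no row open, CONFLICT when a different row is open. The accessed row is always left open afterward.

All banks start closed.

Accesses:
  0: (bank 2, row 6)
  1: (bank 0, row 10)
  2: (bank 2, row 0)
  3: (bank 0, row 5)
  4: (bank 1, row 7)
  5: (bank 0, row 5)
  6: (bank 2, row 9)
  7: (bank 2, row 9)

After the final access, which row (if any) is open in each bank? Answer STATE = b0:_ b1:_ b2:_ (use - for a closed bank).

step 0: bank2 None->6 [EMPTY]
step 1: bank0 None->10 [EMPTY]
step 2: bank2 6->0 [CONFLICT]
step 3: bank0 10->5 [CONFLICT]
step 4: bank1 None->7 [EMPTY]
step 5: bank0 5->5 [HIT]
step 6: bank2 0->9 [CONFLICT]
step 7: bank2 9->9 [HIT]

STATE = b0:5 b1:7 b2:9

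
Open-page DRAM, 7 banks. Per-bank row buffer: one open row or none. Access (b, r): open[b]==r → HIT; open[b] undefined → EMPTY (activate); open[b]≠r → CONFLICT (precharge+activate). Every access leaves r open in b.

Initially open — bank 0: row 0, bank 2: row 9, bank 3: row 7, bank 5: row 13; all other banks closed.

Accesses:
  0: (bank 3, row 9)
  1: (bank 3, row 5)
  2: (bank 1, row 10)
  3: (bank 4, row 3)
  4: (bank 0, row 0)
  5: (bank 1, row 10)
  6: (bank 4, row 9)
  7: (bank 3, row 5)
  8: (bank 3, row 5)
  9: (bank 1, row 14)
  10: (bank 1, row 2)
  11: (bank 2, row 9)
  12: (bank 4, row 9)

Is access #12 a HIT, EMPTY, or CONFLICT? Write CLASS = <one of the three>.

CLASS = HIT

0: bank 3 row 9 — prev 7 → CONFLICT
1: bank 3 row 5 — prev 9 → CONFLICT
2: bank 1 row 10 — prev None → EMPTY
3: bank 4 row 3 — prev None → EMPTY
4: bank 0 row 0 — prev 0 → HIT
5: bank 1 row 10 — prev 10 → HIT
6: bank 4 row 9 — prev 3 → CONFLICT
7: bank 3 row 5 — prev 5 → HIT
8: bank 3 row 5 — prev 5 → HIT
9: bank 1 row 14 — prev 10 → CONFLICT
10: bank 1 row 2 — prev 14 → CONFLICT
11: bank 2 row 9 — prev 9 → HIT
12: bank 4 row 9 — prev 9 → HIT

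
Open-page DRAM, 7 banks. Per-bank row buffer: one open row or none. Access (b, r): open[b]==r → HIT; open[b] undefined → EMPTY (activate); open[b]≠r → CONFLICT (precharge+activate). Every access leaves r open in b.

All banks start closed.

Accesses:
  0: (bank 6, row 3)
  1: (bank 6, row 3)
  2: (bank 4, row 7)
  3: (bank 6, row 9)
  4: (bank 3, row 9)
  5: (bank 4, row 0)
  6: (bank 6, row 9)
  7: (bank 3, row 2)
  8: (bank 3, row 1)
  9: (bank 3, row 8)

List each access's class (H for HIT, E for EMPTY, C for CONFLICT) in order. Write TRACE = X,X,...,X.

#0 (6,3) E
#1 (6,3) H  (was 3)
#2 (4,7) E
#3 (6,9) C  (was 3)
#4 (3,9) E
#5 (4,0) C  (was 7)
#6 (6,9) H  (was 9)
#7 (3,2) C  (was 9)
#8 (3,1) C  (was 2)
#9 (3,8) C  (was 1)

TRACE = E,H,E,C,E,C,H,C,C,C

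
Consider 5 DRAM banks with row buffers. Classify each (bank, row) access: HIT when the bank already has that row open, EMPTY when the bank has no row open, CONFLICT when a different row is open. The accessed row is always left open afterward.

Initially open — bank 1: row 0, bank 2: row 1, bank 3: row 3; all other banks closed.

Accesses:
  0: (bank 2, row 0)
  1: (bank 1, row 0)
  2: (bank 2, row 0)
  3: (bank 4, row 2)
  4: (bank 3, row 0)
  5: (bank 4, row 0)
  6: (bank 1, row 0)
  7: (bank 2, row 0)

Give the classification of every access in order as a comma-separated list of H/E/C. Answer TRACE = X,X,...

step 0: bank2 1->0 [CONFLICT]
step 1: bank1 0->0 [HIT]
step 2: bank2 0->0 [HIT]
step 3: bank4 None->2 [EMPTY]
step 4: bank3 3->0 [CONFLICT]
step 5: bank4 2->0 [CONFLICT]
step 6: bank1 0->0 [HIT]
step 7: bank2 0->0 [HIT]

TRACE = C,H,H,E,C,C,H,H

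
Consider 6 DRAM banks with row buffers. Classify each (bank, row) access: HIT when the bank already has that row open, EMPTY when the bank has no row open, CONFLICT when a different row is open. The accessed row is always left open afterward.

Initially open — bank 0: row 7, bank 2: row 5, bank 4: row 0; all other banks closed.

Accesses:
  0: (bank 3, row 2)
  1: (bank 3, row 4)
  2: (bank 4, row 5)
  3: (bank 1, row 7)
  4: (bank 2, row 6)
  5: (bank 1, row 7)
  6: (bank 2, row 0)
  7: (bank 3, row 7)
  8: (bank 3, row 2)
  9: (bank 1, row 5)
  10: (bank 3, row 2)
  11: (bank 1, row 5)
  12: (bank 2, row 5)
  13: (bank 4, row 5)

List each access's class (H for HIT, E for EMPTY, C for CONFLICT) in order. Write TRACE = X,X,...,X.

TRACE = E,C,C,E,C,H,C,C,C,C,H,H,C,H

0: bank 3 row 2 — prev None → EMPTY
1: bank 3 row 4 — prev 2 → CONFLICT
2: bank 4 row 5 — prev 0 → CONFLICT
3: bank 1 row 7 — prev None → EMPTY
4: bank 2 row 6 — prev 5 → CONFLICT
5: bank 1 row 7 — prev 7 → HIT
6: bank 2 row 0 — prev 6 → CONFLICT
7: bank 3 row 7 — prev 4 → CONFLICT
8: bank 3 row 2 — prev 7 → CONFLICT
9: bank 1 row 5 — prev 7 → CONFLICT
10: bank 3 row 2 — prev 2 → HIT
11: bank 1 row 5 — prev 5 → HIT
12: bank 2 row 5 — prev 0 → CONFLICT
13: bank 4 row 5 — prev 5 → HIT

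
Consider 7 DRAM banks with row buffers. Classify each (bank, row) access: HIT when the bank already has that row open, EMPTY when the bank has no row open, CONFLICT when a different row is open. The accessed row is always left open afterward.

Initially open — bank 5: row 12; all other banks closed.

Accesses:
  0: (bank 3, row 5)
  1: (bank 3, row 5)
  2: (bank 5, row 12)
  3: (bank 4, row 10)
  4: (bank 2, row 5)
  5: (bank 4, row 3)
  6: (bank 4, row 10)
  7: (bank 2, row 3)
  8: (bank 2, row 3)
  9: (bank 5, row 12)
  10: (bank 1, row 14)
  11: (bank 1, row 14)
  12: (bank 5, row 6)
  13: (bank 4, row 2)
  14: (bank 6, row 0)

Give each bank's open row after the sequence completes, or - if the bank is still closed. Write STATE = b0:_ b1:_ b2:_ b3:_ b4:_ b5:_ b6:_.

STATE = b0:- b1:14 b2:3 b3:5 b4:2 b5:6 b6:0

step 0: bank3 None->5 [EMPTY]
step 1: bank3 5->5 [HIT]
step 2: bank5 12->12 [HIT]
step 3: bank4 None->10 [EMPTY]
step 4: bank2 None->5 [EMPTY]
step 5: bank4 10->3 [CONFLICT]
step 6: bank4 3->10 [CONFLICT]
step 7: bank2 5->3 [CONFLICT]
step 8: bank2 3->3 [HIT]
step 9: bank5 12->12 [HIT]
step 10: bank1 None->14 [EMPTY]
step 11: bank1 14->14 [HIT]
step 12: bank5 12->6 [CONFLICT]
step 13: bank4 10->2 [CONFLICT]
step 14: bank6 None->0 [EMPTY]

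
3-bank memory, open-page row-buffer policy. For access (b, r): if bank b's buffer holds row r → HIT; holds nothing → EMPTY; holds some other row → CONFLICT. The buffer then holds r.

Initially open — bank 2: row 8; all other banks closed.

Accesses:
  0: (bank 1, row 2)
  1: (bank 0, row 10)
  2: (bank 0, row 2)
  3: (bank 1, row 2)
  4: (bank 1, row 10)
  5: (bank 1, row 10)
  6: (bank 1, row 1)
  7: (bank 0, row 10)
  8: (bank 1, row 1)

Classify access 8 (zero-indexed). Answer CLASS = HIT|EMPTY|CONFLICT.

CLASS = HIT

0: bank 1 row 2 — prev None → EMPTY
1: bank 0 row 10 — prev None → EMPTY
2: bank 0 row 2 — prev 10 → CONFLICT
3: bank 1 row 2 — prev 2 → HIT
4: bank 1 row 10 — prev 2 → CONFLICT
5: bank 1 row 10 — prev 10 → HIT
6: bank 1 row 1 — prev 10 → CONFLICT
7: bank 0 row 10 — prev 2 → CONFLICT
8: bank 1 row 1 — prev 1 → HIT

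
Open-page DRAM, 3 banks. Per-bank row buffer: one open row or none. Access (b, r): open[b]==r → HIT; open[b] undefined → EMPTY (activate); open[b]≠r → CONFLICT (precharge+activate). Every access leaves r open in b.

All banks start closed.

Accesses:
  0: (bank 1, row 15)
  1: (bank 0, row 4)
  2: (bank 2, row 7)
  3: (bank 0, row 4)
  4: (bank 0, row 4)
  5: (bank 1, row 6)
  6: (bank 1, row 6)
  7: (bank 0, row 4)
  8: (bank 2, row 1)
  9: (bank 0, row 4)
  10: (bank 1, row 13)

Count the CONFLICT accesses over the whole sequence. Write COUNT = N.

0: bank 1 row 15 — prev None → EMPTY
1: bank 0 row 4 — prev None → EMPTY
2: bank 2 row 7 — prev None → EMPTY
3: bank 0 row 4 — prev 4 → HIT
4: bank 0 row 4 — prev 4 → HIT
5: bank 1 row 6 — prev 15 → CONFLICT
6: bank 1 row 6 — prev 6 → HIT
7: bank 0 row 4 — prev 4 → HIT
8: bank 2 row 1 — prev 7 → CONFLICT
9: bank 0 row 4 — prev 4 → HIT
10: bank 1 row 13 — prev 6 → CONFLICT

COUNT = 3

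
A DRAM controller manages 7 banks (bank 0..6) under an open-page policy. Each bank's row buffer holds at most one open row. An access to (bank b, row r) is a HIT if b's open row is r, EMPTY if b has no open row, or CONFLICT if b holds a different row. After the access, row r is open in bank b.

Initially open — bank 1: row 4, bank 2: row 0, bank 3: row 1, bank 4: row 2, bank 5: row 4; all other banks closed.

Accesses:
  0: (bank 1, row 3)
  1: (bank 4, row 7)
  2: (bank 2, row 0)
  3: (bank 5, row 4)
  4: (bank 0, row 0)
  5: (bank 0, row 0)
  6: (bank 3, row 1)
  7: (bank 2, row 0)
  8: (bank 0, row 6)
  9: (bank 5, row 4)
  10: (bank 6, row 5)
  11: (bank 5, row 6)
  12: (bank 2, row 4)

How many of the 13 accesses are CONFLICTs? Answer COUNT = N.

step 0: bank1 4->3 [CONFLICT]
step 1: bank4 2->7 [CONFLICT]
step 2: bank2 0->0 [HIT]
step 3: bank5 4->4 [HIT]
step 4: bank0 None->0 [EMPTY]
step 5: bank0 0->0 [HIT]
step 6: bank3 1->1 [HIT]
step 7: bank2 0->0 [HIT]
step 8: bank0 0->6 [CONFLICT]
step 9: bank5 4->4 [HIT]
step 10: bank6 None->5 [EMPTY]
step 11: bank5 4->6 [CONFLICT]
step 12: bank2 0->4 [CONFLICT]

COUNT = 5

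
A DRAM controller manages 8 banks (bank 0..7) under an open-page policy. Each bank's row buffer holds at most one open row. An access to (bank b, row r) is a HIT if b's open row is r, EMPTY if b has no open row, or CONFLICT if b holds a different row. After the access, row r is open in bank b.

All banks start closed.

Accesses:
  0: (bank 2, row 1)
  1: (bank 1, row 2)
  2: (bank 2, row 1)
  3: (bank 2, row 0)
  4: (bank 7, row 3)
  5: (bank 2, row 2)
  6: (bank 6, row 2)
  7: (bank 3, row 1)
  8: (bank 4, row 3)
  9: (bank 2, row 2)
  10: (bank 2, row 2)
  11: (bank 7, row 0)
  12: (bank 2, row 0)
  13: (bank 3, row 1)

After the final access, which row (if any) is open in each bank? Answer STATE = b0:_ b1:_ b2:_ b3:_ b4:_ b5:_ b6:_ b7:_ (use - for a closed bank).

STATE = b0:- b1:2 b2:0 b3:1 b4:3 b5:- b6:2 b7:0

  [0] b2 r1: no row ⇒ E
  [1] b1 r2: no row ⇒ E
  [2] b2 r1: had r1 ⇒ H
  [3] b2 r0: had r1 ⇒ C
  [4] b7 r3: no row ⇒ E
  [5] b2 r2: had r0 ⇒ C
  [6] b6 r2: no row ⇒ E
  [7] b3 r1: no row ⇒ E
  [8] b4 r3: no row ⇒ E
  [9] b2 r2: had r2 ⇒ H
  [10] b2 r2: had r2 ⇒ H
  [11] b7 r0: had r3 ⇒ C
  [12] b2 r0: had r2 ⇒ C
  [13] b3 r1: had r1 ⇒ H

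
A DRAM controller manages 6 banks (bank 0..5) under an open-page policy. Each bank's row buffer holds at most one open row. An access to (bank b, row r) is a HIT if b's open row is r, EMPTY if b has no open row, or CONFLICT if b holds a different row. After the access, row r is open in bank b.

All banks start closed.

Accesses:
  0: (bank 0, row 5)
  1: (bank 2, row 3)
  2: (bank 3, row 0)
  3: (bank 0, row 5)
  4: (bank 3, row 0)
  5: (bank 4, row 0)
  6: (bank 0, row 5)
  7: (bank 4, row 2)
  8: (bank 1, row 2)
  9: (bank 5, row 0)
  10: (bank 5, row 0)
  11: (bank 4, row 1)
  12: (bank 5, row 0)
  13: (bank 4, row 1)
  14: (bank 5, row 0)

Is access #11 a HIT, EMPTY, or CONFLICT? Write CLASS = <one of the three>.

CLASS = CONFLICT

0: bank 0 row 5 — prev None → EMPTY
1: bank 2 row 3 — prev None → EMPTY
2: bank 3 row 0 — prev None → EMPTY
3: bank 0 row 5 — prev 5 → HIT
4: bank 3 row 0 — prev 0 → HIT
5: bank 4 row 0 — prev None → EMPTY
6: bank 0 row 5 — prev 5 → HIT
7: bank 4 row 2 — prev 0 → CONFLICT
8: bank 1 row 2 — prev None → EMPTY
9: bank 5 row 0 — prev None → EMPTY
10: bank 5 row 0 — prev 0 → HIT
11: bank 4 row 1 — prev 2 → CONFLICT
12: bank 5 row 0 — prev 0 → HIT
13: bank 4 row 1 — prev 1 → HIT
14: bank 5 row 0 — prev 0 → HIT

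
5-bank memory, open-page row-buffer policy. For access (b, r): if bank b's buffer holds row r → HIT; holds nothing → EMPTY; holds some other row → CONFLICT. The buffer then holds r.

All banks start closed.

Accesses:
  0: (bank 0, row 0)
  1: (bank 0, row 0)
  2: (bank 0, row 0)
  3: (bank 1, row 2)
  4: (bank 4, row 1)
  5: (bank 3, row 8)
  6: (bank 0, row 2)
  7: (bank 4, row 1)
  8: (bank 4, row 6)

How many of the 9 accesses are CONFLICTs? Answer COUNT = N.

COUNT = 2

#0 (0,0) E
#1 (0,0) H  (was 0)
#2 (0,0) H  (was 0)
#3 (1,2) E
#4 (4,1) E
#5 (3,8) E
#6 (0,2) C  (was 0)
#7 (4,1) H  (was 1)
#8 (4,6) C  (was 1)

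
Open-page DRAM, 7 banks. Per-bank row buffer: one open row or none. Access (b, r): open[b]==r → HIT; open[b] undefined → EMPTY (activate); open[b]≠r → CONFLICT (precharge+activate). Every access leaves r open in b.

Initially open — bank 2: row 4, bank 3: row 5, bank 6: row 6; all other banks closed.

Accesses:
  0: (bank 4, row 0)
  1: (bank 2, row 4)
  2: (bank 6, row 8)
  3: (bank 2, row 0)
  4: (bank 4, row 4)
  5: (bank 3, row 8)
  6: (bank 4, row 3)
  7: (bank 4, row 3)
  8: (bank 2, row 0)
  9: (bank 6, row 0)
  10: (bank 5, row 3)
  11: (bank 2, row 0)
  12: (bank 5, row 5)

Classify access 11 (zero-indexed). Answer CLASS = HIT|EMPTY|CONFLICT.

CLASS = HIT

  [0] b4 r0: no row ⇒ E
  [1] b2 r4: had r4 ⇒ H
  [2] b6 r8: had r6 ⇒ C
  [3] b2 r0: had r4 ⇒ C
  [4] b4 r4: had r0 ⇒ C
  [5] b3 r8: had r5 ⇒ C
  [6] b4 r3: had r4 ⇒ C
  [7] b4 r3: had r3 ⇒ H
  [8] b2 r0: had r0 ⇒ H
  [9] b6 r0: had r8 ⇒ C
  [10] b5 r3: no row ⇒ E
  [11] b2 r0: had r0 ⇒ H
  [12] b5 r5: had r3 ⇒ C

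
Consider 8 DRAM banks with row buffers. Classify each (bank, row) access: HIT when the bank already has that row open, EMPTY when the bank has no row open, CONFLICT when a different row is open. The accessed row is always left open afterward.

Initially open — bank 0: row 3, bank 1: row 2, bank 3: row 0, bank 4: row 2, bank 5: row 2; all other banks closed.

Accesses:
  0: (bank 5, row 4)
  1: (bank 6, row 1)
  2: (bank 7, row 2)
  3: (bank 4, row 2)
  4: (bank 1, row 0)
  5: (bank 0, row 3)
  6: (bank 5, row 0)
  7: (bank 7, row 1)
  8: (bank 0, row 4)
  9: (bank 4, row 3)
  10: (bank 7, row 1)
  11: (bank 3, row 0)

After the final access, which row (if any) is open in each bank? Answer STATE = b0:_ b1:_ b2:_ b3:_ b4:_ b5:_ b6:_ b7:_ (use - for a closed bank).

STATE = b0:4 b1:0 b2:- b3:0 b4:3 b5:0 b6:1 b7:1

0: bank 5 row 4 — prev 2 → CONFLICT
1: bank 6 row 1 — prev None → EMPTY
2: bank 7 row 2 — prev None → EMPTY
3: bank 4 row 2 — prev 2 → HIT
4: bank 1 row 0 — prev 2 → CONFLICT
5: bank 0 row 3 — prev 3 → HIT
6: bank 5 row 0 — prev 4 → CONFLICT
7: bank 7 row 1 — prev 2 → CONFLICT
8: bank 0 row 4 — prev 3 → CONFLICT
9: bank 4 row 3 — prev 2 → CONFLICT
10: bank 7 row 1 — prev 1 → HIT
11: bank 3 row 0 — prev 0 → HIT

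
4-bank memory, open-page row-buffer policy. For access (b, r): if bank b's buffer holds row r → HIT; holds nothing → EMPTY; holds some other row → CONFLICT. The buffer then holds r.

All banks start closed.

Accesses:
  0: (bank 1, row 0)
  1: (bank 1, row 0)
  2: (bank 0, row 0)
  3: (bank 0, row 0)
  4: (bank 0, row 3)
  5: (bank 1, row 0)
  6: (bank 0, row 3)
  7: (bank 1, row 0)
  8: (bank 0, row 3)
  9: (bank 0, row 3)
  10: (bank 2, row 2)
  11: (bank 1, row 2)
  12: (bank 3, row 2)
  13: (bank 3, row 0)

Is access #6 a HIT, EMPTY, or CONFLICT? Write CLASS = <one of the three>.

CLASS = HIT

#0 (1,0) E
#1 (1,0) H  (was 0)
#2 (0,0) E
#3 (0,0) H  (was 0)
#4 (0,3) C  (was 0)
#5 (1,0) H  (was 0)
#6 (0,3) H  (was 3)
#7 (1,0) H  (was 0)
#8 (0,3) H  (was 3)
#9 (0,3) H  (was 3)
#10 (2,2) E
#11 (1,2) C  (was 0)
#12 (3,2) E
#13 (3,0) C  (was 2)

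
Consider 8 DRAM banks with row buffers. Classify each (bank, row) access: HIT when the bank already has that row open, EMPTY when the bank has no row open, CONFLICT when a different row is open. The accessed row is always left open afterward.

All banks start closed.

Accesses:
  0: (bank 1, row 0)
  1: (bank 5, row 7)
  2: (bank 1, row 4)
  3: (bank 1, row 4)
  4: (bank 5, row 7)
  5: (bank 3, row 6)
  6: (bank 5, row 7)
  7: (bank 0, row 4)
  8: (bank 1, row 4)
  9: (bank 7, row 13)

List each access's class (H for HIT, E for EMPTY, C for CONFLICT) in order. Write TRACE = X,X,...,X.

step 0: bank1 None->0 [EMPTY]
step 1: bank5 None->7 [EMPTY]
step 2: bank1 0->4 [CONFLICT]
step 3: bank1 4->4 [HIT]
step 4: bank5 7->7 [HIT]
step 5: bank3 None->6 [EMPTY]
step 6: bank5 7->7 [HIT]
step 7: bank0 None->4 [EMPTY]
step 8: bank1 4->4 [HIT]
step 9: bank7 None->13 [EMPTY]

TRACE = E,E,C,H,H,E,H,E,H,E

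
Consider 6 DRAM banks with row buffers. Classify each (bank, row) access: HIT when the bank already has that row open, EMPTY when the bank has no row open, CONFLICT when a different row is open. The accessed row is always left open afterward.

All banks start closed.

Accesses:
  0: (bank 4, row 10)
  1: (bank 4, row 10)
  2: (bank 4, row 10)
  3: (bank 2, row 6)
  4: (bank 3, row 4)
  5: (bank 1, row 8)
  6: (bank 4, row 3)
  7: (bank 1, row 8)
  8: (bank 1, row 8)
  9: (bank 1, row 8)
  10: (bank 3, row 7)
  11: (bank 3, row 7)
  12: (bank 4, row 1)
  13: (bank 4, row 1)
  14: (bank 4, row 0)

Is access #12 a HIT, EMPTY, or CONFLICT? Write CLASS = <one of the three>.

step 0: bank4 None->10 [EMPTY]
step 1: bank4 10->10 [HIT]
step 2: bank4 10->10 [HIT]
step 3: bank2 None->6 [EMPTY]
step 4: bank3 None->4 [EMPTY]
step 5: bank1 None->8 [EMPTY]
step 6: bank4 10->3 [CONFLICT]
step 7: bank1 8->8 [HIT]
step 8: bank1 8->8 [HIT]
step 9: bank1 8->8 [HIT]
step 10: bank3 4->7 [CONFLICT]
step 11: bank3 7->7 [HIT]
step 12: bank4 3->1 [CONFLICT]
step 13: bank4 1->1 [HIT]
step 14: bank4 1->0 [CONFLICT]

CLASS = CONFLICT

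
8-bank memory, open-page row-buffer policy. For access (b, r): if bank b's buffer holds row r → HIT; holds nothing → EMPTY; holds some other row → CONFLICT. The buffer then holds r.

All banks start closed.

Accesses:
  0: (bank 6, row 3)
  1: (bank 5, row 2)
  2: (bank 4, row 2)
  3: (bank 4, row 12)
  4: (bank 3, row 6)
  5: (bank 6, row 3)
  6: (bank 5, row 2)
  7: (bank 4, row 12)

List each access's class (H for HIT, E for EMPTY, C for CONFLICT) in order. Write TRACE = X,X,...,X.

TRACE = E,E,E,C,E,H,H,H

0: bank 6 row 3 — prev None → EMPTY
1: bank 5 row 2 — prev None → EMPTY
2: bank 4 row 2 — prev None → EMPTY
3: bank 4 row 12 — prev 2 → CONFLICT
4: bank 3 row 6 — prev None → EMPTY
5: bank 6 row 3 — prev 3 → HIT
6: bank 5 row 2 — prev 2 → HIT
7: bank 4 row 12 — prev 12 → HIT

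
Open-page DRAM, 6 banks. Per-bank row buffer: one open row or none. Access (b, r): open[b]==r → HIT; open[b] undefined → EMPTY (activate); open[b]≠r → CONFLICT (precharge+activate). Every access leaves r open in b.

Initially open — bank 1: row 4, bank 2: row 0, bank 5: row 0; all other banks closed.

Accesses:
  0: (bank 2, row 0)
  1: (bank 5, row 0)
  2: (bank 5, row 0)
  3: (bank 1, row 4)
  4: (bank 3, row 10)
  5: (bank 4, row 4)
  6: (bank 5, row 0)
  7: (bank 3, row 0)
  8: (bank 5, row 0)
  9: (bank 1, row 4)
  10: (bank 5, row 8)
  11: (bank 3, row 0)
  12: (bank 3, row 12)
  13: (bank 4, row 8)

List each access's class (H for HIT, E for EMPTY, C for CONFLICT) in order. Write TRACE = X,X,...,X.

  [0] b2 r0: had r0 ⇒ H
  [1] b5 r0: had r0 ⇒ H
  [2] b5 r0: had r0 ⇒ H
  [3] b1 r4: had r4 ⇒ H
  [4] b3 r10: no row ⇒ E
  [5] b4 r4: no row ⇒ E
  [6] b5 r0: had r0 ⇒ H
  [7] b3 r0: had r10 ⇒ C
  [8] b5 r0: had r0 ⇒ H
  [9] b1 r4: had r4 ⇒ H
  [10] b5 r8: had r0 ⇒ C
  [11] b3 r0: had r0 ⇒ H
  [12] b3 r12: had r0 ⇒ C
  [13] b4 r8: had r4 ⇒ C

TRACE = H,H,H,H,E,E,H,C,H,H,C,H,C,C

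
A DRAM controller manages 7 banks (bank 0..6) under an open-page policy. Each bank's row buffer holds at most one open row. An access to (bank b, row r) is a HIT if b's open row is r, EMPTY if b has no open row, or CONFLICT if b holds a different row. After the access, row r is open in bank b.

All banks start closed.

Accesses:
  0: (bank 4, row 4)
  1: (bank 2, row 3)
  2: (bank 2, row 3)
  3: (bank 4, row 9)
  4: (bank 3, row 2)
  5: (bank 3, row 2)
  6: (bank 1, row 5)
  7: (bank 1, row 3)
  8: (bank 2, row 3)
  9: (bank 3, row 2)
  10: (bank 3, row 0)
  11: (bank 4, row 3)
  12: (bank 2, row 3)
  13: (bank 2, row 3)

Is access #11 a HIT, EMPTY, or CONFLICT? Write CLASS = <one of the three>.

step 0: bank4 None->4 [EMPTY]
step 1: bank2 None->3 [EMPTY]
step 2: bank2 3->3 [HIT]
step 3: bank4 4->9 [CONFLICT]
step 4: bank3 None->2 [EMPTY]
step 5: bank3 2->2 [HIT]
step 6: bank1 None->5 [EMPTY]
step 7: bank1 5->3 [CONFLICT]
step 8: bank2 3->3 [HIT]
step 9: bank3 2->2 [HIT]
step 10: bank3 2->0 [CONFLICT]
step 11: bank4 9->3 [CONFLICT]
step 12: bank2 3->3 [HIT]
step 13: bank2 3->3 [HIT]

CLASS = CONFLICT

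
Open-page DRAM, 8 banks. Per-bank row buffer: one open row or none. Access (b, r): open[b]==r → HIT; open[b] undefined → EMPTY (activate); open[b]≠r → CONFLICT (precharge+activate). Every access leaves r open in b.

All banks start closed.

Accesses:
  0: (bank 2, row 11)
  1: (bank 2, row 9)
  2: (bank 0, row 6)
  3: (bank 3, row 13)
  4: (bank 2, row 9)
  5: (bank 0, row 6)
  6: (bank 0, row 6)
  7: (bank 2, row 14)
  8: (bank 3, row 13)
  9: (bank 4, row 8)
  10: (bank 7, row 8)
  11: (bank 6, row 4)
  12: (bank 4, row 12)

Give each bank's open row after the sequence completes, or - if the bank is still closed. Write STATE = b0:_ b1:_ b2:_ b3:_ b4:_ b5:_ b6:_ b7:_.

STATE = b0:6 b1:- b2:14 b3:13 b4:12 b5:- b6:4 b7:8

#0 (2,11) E
#1 (2,9) C  (was 11)
#2 (0,6) E
#3 (3,13) E
#4 (2,9) H  (was 9)
#5 (0,6) H  (was 6)
#6 (0,6) H  (was 6)
#7 (2,14) C  (was 9)
#8 (3,13) H  (was 13)
#9 (4,8) E
#10 (7,8) E
#11 (6,4) E
#12 (4,12) C  (was 8)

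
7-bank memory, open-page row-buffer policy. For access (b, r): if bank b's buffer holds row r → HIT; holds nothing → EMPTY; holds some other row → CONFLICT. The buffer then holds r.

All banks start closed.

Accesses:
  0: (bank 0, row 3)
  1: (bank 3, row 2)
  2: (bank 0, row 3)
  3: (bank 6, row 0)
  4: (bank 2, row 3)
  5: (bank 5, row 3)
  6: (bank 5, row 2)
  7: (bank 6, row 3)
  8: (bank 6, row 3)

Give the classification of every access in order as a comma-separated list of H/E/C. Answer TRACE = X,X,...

#0 (0,3) E
#1 (3,2) E
#2 (0,3) H  (was 3)
#3 (6,0) E
#4 (2,3) E
#5 (5,3) E
#6 (5,2) C  (was 3)
#7 (6,3) C  (was 0)
#8 (6,3) H  (was 3)

TRACE = E,E,H,E,E,E,C,C,H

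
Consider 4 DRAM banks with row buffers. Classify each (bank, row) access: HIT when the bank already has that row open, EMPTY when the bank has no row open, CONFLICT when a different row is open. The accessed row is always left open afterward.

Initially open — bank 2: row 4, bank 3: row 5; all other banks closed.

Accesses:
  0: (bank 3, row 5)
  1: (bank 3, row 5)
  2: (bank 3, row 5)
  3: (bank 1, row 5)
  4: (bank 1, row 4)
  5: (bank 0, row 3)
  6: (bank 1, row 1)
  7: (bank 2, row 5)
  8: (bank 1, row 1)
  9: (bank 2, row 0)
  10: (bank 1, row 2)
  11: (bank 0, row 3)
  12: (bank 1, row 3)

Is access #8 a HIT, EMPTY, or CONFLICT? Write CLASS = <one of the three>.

  [0] b3 r5: had r5 ⇒ H
  [1] b3 r5: had r5 ⇒ H
  [2] b3 r5: had r5 ⇒ H
  [3] b1 r5: no row ⇒ E
  [4] b1 r4: had r5 ⇒ C
  [5] b0 r3: no row ⇒ E
  [6] b1 r1: had r4 ⇒ C
  [7] b2 r5: had r4 ⇒ C
  [8] b1 r1: had r1 ⇒ H
  [9] b2 r0: had r5 ⇒ C
  [10] b1 r2: had r1 ⇒ C
  [11] b0 r3: had r3 ⇒ H
  [12] b1 r3: had r2 ⇒ C

CLASS = HIT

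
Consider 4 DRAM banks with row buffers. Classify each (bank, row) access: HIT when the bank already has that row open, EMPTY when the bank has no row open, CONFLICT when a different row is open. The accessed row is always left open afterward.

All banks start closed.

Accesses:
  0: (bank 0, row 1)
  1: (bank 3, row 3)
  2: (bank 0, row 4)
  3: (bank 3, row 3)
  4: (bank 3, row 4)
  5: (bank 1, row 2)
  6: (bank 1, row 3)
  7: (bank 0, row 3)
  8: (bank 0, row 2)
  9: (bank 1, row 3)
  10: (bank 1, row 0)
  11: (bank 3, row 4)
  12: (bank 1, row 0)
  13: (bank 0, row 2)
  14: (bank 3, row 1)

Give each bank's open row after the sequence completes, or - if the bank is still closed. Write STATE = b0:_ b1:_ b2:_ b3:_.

STATE = b0:2 b1:0 b2:- b3:1

step 0: bank0 None->1 [EMPTY]
step 1: bank3 None->3 [EMPTY]
step 2: bank0 1->4 [CONFLICT]
step 3: bank3 3->3 [HIT]
step 4: bank3 3->4 [CONFLICT]
step 5: bank1 None->2 [EMPTY]
step 6: bank1 2->3 [CONFLICT]
step 7: bank0 4->3 [CONFLICT]
step 8: bank0 3->2 [CONFLICT]
step 9: bank1 3->3 [HIT]
step 10: bank1 3->0 [CONFLICT]
step 11: bank3 4->4 [HIT]
step 12: bank1 0->0 [HIT]
step 13: bank0 2->2 [HIT]
step 14: bank3 4->1 [CONFLICT]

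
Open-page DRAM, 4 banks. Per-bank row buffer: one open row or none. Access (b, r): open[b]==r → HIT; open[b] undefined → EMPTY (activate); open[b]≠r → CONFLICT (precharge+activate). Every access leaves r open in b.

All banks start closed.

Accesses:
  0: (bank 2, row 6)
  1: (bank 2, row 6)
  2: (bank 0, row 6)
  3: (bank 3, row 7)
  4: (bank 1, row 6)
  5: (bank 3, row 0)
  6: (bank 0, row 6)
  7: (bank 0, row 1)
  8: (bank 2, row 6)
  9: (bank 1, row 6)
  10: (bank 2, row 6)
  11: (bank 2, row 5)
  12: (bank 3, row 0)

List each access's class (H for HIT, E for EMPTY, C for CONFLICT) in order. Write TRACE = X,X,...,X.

TRACE = E,H,E,E,E,C,H,C,H,H,H,C,H

0: bank 2 row 6 — prev None → EMPTY
1: bank 2 row 6 — prev 6 → HIT
2: bank 0 row 6 — prev None → EMPTY
3: bank 3 row 7 — prev None → EMPTY
4: bank 1 row 6 — prev None → EMPTY
5: bank 3 row 0 — prev 7 → CONFLICT
6: bank 0 row 6 — prev 6 → HIT
7: bank 0 row 1 — prev 6 → CONFLICT
8: bank 2 row 6 — prev 6 → HIT
9: bank 1 row 6 — prev 6 → HIT
10: bank 2 row 6 — prev 6 → HIT
11: bank 2 row 5 — prev 6 → CONFLICT
12: bank 3 row 0 — prev 0 → HIT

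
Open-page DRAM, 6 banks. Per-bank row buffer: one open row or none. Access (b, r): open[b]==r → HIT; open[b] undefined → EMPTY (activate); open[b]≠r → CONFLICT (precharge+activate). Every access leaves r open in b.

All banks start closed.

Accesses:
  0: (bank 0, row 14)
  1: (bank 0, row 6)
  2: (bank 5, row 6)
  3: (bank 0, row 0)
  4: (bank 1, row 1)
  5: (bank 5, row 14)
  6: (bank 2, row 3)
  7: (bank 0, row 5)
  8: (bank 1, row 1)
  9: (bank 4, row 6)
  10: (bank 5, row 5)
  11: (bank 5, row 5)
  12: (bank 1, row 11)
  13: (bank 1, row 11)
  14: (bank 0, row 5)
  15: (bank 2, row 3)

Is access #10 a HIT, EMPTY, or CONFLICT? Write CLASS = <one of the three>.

#0 (0,14) E
#1 (0,6) C  (was 14)
#2 (5,6) E
#3 (0,0) C  (was 6)
#4 (1,1) E
#5 (5,14) C  (was 6)
#6 (2,3) E
#7 (0,5) C  (was 0)
#8 (1,1) H  (was 1)
#9 (4,6) E
#10 (5,5) C  (was 14)
#11 (5,5) H  (was 5)
#12 (1,11) C  (was 1)
#13 (1,11) H  (was 11)
#14 (0,5) H  (was 5)
#15 (2,3) H  (was 3)

CLASS = CONFLICT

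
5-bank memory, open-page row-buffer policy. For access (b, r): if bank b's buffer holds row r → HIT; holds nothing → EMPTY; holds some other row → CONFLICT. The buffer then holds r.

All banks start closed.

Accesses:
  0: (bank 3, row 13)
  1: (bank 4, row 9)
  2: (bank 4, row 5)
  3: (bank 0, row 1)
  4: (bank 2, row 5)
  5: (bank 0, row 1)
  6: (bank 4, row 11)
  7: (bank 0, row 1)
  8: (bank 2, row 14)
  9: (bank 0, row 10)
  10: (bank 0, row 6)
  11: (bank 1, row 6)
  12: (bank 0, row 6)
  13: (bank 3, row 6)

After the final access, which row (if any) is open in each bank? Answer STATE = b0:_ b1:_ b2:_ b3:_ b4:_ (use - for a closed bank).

STATE = b0:6 b1:6 b2:14 b3:6 b4:11

  [0] b3 r13: no row ⇒ E
  [1] b4 r9: no row ⇒ E
  [2] b4 r5: had r9 ⇒ C
  [3] b0 r1: no row ⇒ E
  [4] b2 r5: no row ⇒ E
  [5] b0 r1: had r1 ⇒ H
  [6] b4 r11: had r5 ⇒ C
  [7] b0 r1: had r1 ⇒ H
  [8] b2 r14: had r5 ⇒ C
  [9] b0 r10: had r1 ⇒ C
  [10] b0 r6: had r10 ⇒ C
  [11] b1 r6: no row ⇒ E
  [12] b0 r6: had r6 ⇒ H
  [13] b3 r6: had r13 ⇒ C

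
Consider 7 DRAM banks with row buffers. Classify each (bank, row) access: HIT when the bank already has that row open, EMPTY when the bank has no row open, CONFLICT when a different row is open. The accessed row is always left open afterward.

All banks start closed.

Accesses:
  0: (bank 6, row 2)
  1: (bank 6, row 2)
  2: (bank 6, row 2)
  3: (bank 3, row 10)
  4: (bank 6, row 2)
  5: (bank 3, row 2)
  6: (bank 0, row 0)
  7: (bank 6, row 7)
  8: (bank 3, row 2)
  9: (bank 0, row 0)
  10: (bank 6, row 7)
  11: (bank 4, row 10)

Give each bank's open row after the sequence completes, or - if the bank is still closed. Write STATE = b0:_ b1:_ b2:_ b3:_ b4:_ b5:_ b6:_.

#0 (6,2) E
#1 (6,2) H  (was 2)
#2 (6,2) H  (was 2)
#3 (3,10) E
#4 (6,2) H  (was 2)
#5 (3,2) C  (was 10)
#6 (0,0) E
#7 (6,7) C  (was 2)
#8 (3,2) H  (was 2)
#9 (0,0) H  (was 0)
#10 (6,7) H  (was 7)
#11 (4,10) E

STATE = b0:0 b1:- b2:- b3:2 b4:10 b5:- b6:7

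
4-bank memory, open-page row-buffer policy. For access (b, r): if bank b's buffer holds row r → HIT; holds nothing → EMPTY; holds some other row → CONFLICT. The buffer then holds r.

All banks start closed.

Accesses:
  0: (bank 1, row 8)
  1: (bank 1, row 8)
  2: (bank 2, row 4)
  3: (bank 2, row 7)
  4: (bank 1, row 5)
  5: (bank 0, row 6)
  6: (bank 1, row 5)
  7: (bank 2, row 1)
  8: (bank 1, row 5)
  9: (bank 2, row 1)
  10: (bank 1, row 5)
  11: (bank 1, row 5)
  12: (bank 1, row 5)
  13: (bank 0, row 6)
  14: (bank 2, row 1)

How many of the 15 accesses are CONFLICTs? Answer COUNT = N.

COUNT = 3

#0 (1,8) E
#1 (1,8) H  (was 8)
#2 (2,4) E
#3 (2,7) C  (was 4)
#4 (1,5) C  (was 8)
#5 (0,6) E
#6 (1,5) H  (was 5)
#7 (2,1) C  (was 7)
#8 (1,5) H  (was 5)
#9 (2,1) H  (was 1)
#10 (1,5) H  (was 5)
#11 (1,5) H  (was 5)
#12 (1,5) H  (was 5)
#13 (0,6) H  (was 6)
#14 (2,1) H  (was 1)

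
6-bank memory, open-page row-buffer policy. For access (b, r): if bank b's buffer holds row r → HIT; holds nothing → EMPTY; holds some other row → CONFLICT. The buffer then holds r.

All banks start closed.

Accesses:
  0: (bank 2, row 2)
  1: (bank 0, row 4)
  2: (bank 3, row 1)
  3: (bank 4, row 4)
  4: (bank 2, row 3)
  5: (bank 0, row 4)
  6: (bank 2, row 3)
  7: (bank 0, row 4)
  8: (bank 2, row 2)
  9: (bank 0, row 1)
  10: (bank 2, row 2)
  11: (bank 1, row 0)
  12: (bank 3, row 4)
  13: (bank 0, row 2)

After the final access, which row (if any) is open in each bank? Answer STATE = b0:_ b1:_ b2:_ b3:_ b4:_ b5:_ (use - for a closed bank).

STATE = b0:2 b1:0 b2:2 b3:4 b4:4 b5:-

0: bank 2 row 2 — prev None → EMPTY
1: bank 0 row 4 — prev None → EMPTY
2: bank 3 row 1 — prev None → EMPTY
3: bank 4 row 4 — prev None → EMPTY
4: bank 2 row 3 — prev 2 → CONFLICT
5: bank 0 row 4 — prev 4 → HIT
6: bank 2 row 3 — prev 3 → HIT
7: bank 0 row 4 — prev 4 → HIT
8: bank 2 row 2 — prev 3 → CONFLICT
9: bank 0 row 1 — prev 4 → CONFLICT
10: bank 2 row 2 — prev 2 → HIT
11: bank 1 row 0 — prev None → EMPTY
12: bank 3 row 4 — prev 1 → CONFLICT
13: bank 0 row 2 — prev 1 → CONFLICT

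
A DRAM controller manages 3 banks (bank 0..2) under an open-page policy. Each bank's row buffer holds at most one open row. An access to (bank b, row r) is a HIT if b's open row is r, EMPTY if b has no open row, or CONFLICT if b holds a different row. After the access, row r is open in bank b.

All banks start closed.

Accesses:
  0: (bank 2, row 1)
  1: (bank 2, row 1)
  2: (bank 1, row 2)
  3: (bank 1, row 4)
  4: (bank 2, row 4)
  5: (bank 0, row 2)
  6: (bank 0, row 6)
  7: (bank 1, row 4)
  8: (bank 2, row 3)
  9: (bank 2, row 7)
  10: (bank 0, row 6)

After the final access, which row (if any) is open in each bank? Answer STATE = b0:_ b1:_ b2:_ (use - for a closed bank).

STATE = b0:6 b1:4 b2:7

#0 (2,1) E
#1 (2,1) H  (was 1)
#2 (1,2) E
#3 (1,4) C  (was 2)
#4 (2,4) C  (was 1)
#5 (0,2) E
#6 (0,6) C  (was 2)
#7 (1,4) H  (was 4)
#8 (2,3) C  (was 4)
#9 (2,7) C  (was 3)
#10 (0,6) H  (was 6)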